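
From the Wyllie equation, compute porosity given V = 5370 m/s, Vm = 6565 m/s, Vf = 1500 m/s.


1/V - 1/Vm = 1/5370 - 1/6565 = 3.39e-05
1/Vf - 1/Vm = 1/1500 - 1/6565 = 0.00051434
phi = 3.39e-05 / 0.00051434 = 0.0659

0.0659


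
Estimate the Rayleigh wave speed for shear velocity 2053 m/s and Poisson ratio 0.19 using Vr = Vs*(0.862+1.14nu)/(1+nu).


Numerator factor = 0.862 + 1.14*0.19 = 1.0786
Denominator = 1 + 0.19 = 1.19
Vr = 2053 * 1.0786 / 1.19 = 1860.81 m/s

1860.81


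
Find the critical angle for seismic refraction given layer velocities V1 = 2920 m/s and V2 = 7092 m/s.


V1/V2 = 2920/7092 = 0.411732
theta_c = arcsin(0.411732) = 24.3137 degrees

24.3137


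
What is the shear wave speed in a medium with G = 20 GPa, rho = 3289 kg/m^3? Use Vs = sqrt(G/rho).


Convert G to Pa: G = 20e9 Pa
Compute G/rho = 20e9 / 3289 = 6080875.6461
Vs = sqrt(6080875.6461) = 2465.94 m/s

2465.94


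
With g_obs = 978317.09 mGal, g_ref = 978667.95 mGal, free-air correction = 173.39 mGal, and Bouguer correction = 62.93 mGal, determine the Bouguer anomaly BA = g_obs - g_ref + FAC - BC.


BA = g_obs - g_ref + FAC - BC
= 978317.09 - 978667.95 + 173.39 - 62.93
= -240.4 mGal

-240.4


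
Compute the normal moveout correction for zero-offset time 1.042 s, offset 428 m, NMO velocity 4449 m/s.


x/Vnmo = 428/4449 = 0.096201
(x/Vnmo)^2 = 0.009255
t0^2 = 1.085764
sqrt(1.085764 + 0.009255) = 1.046431
dt = 1.046431 - 1.042 = 0.004431

0.004431


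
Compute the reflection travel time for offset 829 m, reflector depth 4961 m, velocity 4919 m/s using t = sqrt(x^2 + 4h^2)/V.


x^2 + 4h^2 = 829^2 + 4*4961^2 = 687241 + 98446084 = 99133325
sqrt(99133325) = 9956.572
t = 9956.572 / 4919 = 2.0241 s

2.0241


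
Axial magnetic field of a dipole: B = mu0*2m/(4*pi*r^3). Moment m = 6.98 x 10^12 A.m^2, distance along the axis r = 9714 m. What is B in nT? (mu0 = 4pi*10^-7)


m = 6.98 x 10^12 = 6980000000000 A.m^2
2m = 13960000000000 A.m^2
r^3 = 9714^3 = 916630486344
B = (4pi*10^-7) * 13960000000000 / (4*pi * 916630486344) * 1e9
= 17542653.377645 / 11518718407819.0 * 1e9
= 1522.9692 nT

1522.9692


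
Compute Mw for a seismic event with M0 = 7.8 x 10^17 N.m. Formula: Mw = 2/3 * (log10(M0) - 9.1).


log10(M0) = log10(7.8 x 10^17) = 17.8921
Mw = 2/3 * (17.8921 - 9.1)
= 2/3 * 8.7921
= 5.86

5.86


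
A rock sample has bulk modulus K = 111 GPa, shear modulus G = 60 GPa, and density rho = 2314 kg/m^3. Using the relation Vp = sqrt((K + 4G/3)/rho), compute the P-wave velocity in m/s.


First compute the effective modulus:
K + 4G/3 = 111e9 + 4*60e9/3 = 191000000000.0 Pa
Then divide by density:
191000000000.0 / 2314 = 82541054.4512 Pa/(kg/m^3)
Take the square root:
Vp = sqrt(82541054.4512) = 9085.21 m/s

9085.21


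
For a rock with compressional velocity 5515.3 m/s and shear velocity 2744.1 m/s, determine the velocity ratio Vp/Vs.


Vp/Vs = 5515.3 / 2744.1
= 2.0099

2.0099


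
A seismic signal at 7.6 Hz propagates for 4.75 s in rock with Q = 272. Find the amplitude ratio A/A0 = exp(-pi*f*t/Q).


pi*f*t/Q = pi*7.6*4.75/272 = 0.416954
A/A0 = exp(-0.416954) = 0.659051

0.659051


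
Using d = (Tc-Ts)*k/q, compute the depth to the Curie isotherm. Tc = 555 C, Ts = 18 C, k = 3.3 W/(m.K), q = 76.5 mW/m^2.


T_Curie - T_surf = 555 - 18 = 537 C
Convert q to W/m^2: 76.5 mW/m^2 = 0.0765 W/m^2
d = 537 * 3.3 / 0.0765 = 23164.71 m

23164.71


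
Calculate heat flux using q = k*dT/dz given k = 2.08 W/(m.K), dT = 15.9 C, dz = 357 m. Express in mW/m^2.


q = k * dT / dz * 1000
= 2.08 * 15.9 / 357 * 1000
= 0.092639 * 1000
= 92.6387 mW/m^2

92.6387


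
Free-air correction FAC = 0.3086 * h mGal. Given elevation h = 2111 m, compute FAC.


FAC = 0.3086 * h
= 0.3086 * 2111
= 651.4546 mGal

651.4546


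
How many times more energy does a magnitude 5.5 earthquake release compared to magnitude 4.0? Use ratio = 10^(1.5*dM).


M2 - M1 = 5.5 - 4.0 = 1.5
1.5 * 1.5 = 2.25
ratio = 10^2.25 = 177.83

177.83


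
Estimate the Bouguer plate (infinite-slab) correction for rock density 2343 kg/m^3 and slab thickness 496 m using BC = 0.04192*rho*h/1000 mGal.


BC = 0.04192 * rho * h / 1000
= 0.04192 * 2343 * 496 / 1000
= 48.7164 mGal

48.7164


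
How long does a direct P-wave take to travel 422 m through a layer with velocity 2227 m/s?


t = x / V
= 422 / 2227
= 0.1895 s

0.1895


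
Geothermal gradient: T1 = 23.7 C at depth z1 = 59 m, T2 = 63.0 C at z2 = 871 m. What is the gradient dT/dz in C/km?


dT = 63.0 - 23.7 = 39.3 C
dz = 871 - 59 = 812 m
gradient = dT/dz * 1000 = 39.3/812 * 1000 = 48.399 C/km

48.399


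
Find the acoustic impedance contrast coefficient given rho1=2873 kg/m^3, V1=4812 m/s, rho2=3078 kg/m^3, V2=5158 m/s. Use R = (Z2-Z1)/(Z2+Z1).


Z1 = 2873 * 4812 = 13824876
Z2 = 3078 * 5158 = 15876324
R = (15876324 - 13824876) / (15876324 + 13824876) = 2051448 / 29701200 = 0.0691

0.0691


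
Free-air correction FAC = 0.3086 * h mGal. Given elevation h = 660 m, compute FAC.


FAC = 0.3086 * h
= 0.3086 * 660
= 203.676 mGal

203.676


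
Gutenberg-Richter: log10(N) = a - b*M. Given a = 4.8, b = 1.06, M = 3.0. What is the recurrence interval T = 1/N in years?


log10(N) = 4.8 - 1.06*3.0 = 1.62
N = 10^1.62 = 41.686938
T = 1/N = 1/41.686938 = 0.024 years

0.024


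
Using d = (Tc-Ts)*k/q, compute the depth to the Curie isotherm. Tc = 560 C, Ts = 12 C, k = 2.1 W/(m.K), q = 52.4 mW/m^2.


T_Curie - T_surf = 560 - 12 = 548 C
Convert q to W/m^2: 52.4 mW/m^2 = 0.0524 W/m^2
d = 548 * 2.1 / 0.0524 = 21961.83 m

21961.83


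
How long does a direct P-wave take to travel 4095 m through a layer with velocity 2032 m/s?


t = x / V
= 4095 / 2032
= 2.0153 s

2.0153


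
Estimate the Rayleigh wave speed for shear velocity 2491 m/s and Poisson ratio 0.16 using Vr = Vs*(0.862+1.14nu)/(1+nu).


Numerator factor = 0.862 + 1.14*0.16 = 1.0444
Denominator = 1 + 0.16 = 1.16
Vr = 2491 * 1.0444 / 1.16 = 2242.76 m/s

2242.76


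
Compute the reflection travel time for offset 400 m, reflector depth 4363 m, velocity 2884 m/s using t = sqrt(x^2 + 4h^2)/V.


x^2 + 4h^2 = 400^2 + 4*4363^2 = 160000 + 76143076 = 76303076
sqrt(76303076) = 8735.1632
t = 8735.1632 / 2884 = 3.0288 s

3.0288


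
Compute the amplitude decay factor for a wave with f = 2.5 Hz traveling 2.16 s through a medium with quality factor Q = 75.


pi*f*t/Q = pi*2.5*2.16/75 = 0.226195
A/A0 = exp(-0.226195) = 0.797563

0.797563


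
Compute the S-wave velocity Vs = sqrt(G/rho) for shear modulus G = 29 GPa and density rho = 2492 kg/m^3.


Convert G to Pa: G = 29e9 Pa
Compute G/rho = 29e9 / 2492 = 11637239.1653
Vs = sqrt(11637239.1653) = 3411.34 m/s

3411.34


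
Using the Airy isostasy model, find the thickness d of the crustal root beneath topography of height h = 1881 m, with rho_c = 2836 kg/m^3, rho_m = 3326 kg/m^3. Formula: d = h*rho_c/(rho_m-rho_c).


rho_m - rho_c = 3326 - 2836 = 490
d = 1881 * 2836 / 490
= 5334516 / 490
= 10886.77 m

10886.77


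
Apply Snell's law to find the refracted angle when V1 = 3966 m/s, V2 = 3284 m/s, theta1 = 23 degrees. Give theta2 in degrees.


sin(theta1) = sin(23 deg) = 0.390731
sin(theta2) = V2/V1 * sin(theta1) = 3284/3966 * 0.390731 = 0.32354
theta2 = arcsin(0.32354) = 18.8772 degrees

18.8772


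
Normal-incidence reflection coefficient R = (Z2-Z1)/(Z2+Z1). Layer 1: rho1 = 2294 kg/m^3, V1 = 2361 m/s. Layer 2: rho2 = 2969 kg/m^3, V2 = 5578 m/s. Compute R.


Z1 = 2294 * 2361 = 5416134
Z2 = 2969 * 5578 = 16561082
R = (16561082 - 5416134) / (16561082 + 5416134) = 11144948 / 21977216 = 0.5071

0.5071


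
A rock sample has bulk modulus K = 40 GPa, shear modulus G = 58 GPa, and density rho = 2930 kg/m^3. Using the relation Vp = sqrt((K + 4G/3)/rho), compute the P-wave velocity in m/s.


First compute the effective modulus:
K + 4G/3 = 40e9 + 4*58e9/3 = 117333333333.33 Pa
Then divide by density:
117333333333.33 / 2930 = 40045506.2571 Pa/(kg/m^3)
Take the square root:
Vp = sqrt(40045506.2571) = 6328.15 m/s

6328.15


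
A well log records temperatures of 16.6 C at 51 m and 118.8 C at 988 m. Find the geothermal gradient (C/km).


dT = 118.8 - 16.6 = 102.2 C
dz = 988 - 51 = 937 m
gradient = dT/dz * 1000 = 102.2/937 * 1000 = 109.0715 C/km

109.0715


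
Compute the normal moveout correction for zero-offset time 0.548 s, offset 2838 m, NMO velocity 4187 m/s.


x/Vnmo = 2838/4187 = 0.677812
(x/Vnmo)^2 = 0.459429
t0^2 = 0.300304
sqrt(0.300304 + 0.459429) = 0.871627
dt = 0.871627 - 0.548 = 0.323627

0.323627


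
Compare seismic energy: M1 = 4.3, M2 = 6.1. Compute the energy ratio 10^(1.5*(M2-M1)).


M2 - M1 = 6.1 - 4.3 = 1.8
1.5 * 1.8 = 2.7
ratio = 10^2.7 = 501.19

501.19


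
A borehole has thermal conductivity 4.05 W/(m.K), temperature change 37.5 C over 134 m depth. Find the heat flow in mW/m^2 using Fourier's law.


q = k * dT / dz * 1000
= 4.05 * 37.5 / 134 * 1000
= 1.133396 * 1000
= 1133.3955 mW/m^2

1133.3955


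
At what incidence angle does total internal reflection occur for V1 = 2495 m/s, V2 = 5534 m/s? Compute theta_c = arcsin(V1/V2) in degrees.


V1/V2 = 2495/5534 = 0.450849
theta_c = arcsin(0.450849) = 26.7982 degrees

26.7982


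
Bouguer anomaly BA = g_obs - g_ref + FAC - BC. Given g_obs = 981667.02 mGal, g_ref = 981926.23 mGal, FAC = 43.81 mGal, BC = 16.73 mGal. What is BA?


BA = g_obs - g_ref + FAC - BC
= 981667.02 - 981926.23 + 43.81 - 16.73
= -232.13 mGal

-232.13


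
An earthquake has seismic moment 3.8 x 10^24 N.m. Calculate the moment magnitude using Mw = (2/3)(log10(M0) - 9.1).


log10(M0) = log10(3.8 x 10^24) = 24.5798
Mw = 2/3 * (24.5798 - 9.1)
= 2/3 * 15.4798
= 10.32

10.32


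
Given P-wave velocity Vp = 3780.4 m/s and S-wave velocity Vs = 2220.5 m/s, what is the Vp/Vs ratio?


Vp/Vs = 3780.4 / 2220.5
= 1.7025

1.7025


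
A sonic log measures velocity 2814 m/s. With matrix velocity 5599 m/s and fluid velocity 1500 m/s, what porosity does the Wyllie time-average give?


1/V - 1/Vm = 1/2814 - 1/5599 = 0.00017676
1/Vf - 1/Vm = 1/1500 - 1/5599 = 0.00048806
phi = 0.00017676 / 0.00048806 = 0.3622

0.3622


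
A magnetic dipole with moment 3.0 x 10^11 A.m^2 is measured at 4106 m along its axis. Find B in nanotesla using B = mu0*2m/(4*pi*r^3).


m = 3.0 x 10^11 = 300000000000 A.m^2
2m = 600000000000 A.m^2
r^3 = 4106^3 = 69224023016
B = (4pi*10^-7) * 600000000000 / (4*pi * 69224023016) * 1e9
= 753982.236862 / 869894728635.99 * 1e9
= 866.7511 nT

866.7511


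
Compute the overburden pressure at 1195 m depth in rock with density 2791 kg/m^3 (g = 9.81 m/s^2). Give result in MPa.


P = rho * g * z / 1e6
= 2791 * 9.81 * 1195 / 1e6
= 32718753.45 / 1e6
= 32.7188 MPa

32.7188


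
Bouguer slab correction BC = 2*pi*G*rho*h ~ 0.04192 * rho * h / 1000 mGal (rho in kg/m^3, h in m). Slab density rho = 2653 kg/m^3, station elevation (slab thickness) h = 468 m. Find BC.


BC = 0.04192 * rho * h / 1000
= 0.04192 * 2653 * 468 / 1000
= 52.048 mGal

52.048


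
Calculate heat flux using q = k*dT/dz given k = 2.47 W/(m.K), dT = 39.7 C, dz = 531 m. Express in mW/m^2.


q = k * dT / dz * 1000
= 2.47 * 39.7 / 531 * 1000
= 0.184669 * 1000
= 184.6685 mW/m^2

184.6685


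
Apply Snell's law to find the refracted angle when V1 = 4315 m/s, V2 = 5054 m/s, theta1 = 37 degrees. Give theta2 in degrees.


sin(theta1) = sin(37 deg) = 0.601815
sin(theta2) = V2/V1 * sin(theta1) = 5054/4315 * 0.601815 = 0.704884
theta2 = arcsin(0.704884) = 44.8201 degrees

44.8201


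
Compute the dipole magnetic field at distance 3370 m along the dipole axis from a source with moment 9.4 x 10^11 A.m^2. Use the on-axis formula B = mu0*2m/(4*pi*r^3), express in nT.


m = 9.4 x 10^11 = 940000000000 A.m^2
2m = 1880000000000 A.m^2
r^3 = 3370^3 = 38272753000
B = (4pi*10^-7) * 1880000000000 / (4*pi * 38272753000) * 1e9
= 2362477.6755 / 480949598629.83 * 1e9
= 4912.1107 nT

4912.1107


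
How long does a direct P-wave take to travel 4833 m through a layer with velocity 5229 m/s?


t = x / V
= 4833 / 5229
= 0.9243 s

0.9243


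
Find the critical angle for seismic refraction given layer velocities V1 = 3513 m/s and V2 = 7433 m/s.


V1/V2 = 3513/7433 = 0.472622
theta_c = arcsin(0.472622) = 28.2046 degrees

28.2046


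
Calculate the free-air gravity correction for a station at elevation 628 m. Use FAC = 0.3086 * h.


FAC = 0.3086 * h
= 0.3086 * 628
= 193.8008 mGal

193.8008


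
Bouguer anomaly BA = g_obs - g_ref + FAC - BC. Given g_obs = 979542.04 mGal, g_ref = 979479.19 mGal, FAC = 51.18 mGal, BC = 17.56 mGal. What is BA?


BA = g_obs - g_ref + FAC - BC
= 979542.04 - 979479.19 + 51.18 - 17.56
= 96.47 mGal

96.47


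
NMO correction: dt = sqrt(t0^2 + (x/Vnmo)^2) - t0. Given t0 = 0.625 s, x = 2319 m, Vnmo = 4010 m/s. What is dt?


x/Vnmo = 2319/4010 = 0.578304
(x/Vnmo)^2 = 0.334436
t0^2 = 0.390625
sqrt(0.390625 + 0.334436) = 0.851505
dt = 0.851505 - 0.625 = 0.226505

0.226505


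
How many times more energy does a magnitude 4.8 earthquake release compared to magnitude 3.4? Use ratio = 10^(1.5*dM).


M2 - M1 = 4.8 - 3.4 = 1.4
1.5 * 1.4 = 2.1
ratio = 10^2.1 = 125.89

125.89


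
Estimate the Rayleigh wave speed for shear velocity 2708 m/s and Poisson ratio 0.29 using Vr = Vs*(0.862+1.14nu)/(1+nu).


Numerator factor = 0.862 + 1.14*0.29 = 1.1926
Denominator = 1 + 0.29 = 1.29
Vr = 2708 * 1.1926 / 1.29 = 2503.54 m/s

2503.54


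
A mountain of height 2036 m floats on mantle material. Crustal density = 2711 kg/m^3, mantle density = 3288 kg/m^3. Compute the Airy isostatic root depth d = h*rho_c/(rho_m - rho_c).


rho_m - rho_c = 3288 - 2711 = 577
d = 2036 * 2711 / 577
= 5519596 / 577
= 9566.02 m

9566.02


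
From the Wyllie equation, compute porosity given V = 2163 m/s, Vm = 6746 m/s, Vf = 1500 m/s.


1/V - 1/Vm = 1/2163 - 1/6746 = 0.00031408
1/Vf - 1/Vm = 1/1500 - 1/6746 = 0.00051843
phi = 0.00031408 / 0.00051843 = 0.6058

0.6058


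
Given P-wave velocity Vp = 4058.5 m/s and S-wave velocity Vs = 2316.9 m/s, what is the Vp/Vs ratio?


Vp/Vs = 4058.5 / 2316.9
= 1.7517

1.7517


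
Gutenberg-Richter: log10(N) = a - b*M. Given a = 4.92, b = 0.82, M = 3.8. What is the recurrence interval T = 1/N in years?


log10(N) = 4.92 - 0.82*3.8 = 1.804
N = 10^1.804 = 63.679552
T = 1/N = 1/63.679552 = 0.0157 years

0.0157


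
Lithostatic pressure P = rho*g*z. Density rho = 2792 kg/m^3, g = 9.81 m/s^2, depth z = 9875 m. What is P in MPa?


P = rho * g * z / 1e6
= 2792 * 9.81 * 9875 / 1e6
= 270471510.0 / 1e6
= 270.4715 MPa

270.4715


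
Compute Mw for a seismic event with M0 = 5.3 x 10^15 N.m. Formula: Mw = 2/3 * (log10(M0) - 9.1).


log10(M0) = log10(5.3 x 10^15) = 15.7243
Mw = 2/3 * (15.7243 - 9.1)
= 2/3 * 6.6243
= 4.42

4.42


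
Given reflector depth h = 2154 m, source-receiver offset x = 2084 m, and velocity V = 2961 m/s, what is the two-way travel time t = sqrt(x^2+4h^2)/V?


x^2 + 4h^2 = 2084^2 + 4*2154^2 = 4343056 + 18558864 = 22901920
sqrt(22901920) = 4785.5951
t = 4785.5951 / 2961 = 1.6162 s

1.6162


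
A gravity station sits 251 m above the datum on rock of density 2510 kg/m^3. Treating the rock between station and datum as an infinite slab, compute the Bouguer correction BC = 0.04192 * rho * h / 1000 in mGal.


BC = 0.04192 * rho * h / 1000
= 0.04192 * 2510 * 251 / 1000
= 26.41 mGal

26.41


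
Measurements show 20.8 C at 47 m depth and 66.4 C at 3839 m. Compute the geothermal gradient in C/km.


dT = 66.4 - 20.8 = 45.6 C
dz = 3839 - 47 = 3792 m
gradient = dT/dz * 1000 = 45.6/3792 * 1000 = 12.0253 C/km

12.0253


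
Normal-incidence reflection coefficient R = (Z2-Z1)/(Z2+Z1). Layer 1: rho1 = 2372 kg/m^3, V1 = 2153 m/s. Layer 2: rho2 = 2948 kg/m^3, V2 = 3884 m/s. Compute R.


Z1 = 2372 * 2153 = 5106916
Z2 = 2948 * 3884 = 11450032
R = (11450032 - 5106916) / (11450032 + 5106916) = 6343116 / 16556948 = 0.3831

0.3831


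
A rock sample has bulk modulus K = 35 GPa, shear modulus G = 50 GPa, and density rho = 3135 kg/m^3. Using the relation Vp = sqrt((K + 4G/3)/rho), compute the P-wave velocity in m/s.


First compute the effective modulus:
K + 4G/3 = 35e9 + 4*50e9/3 = 101666666666.67 Pa
Then divide by density:
101666666666.67 / 3135 = 32429558.7453 Pa/(kg/m^3)
Take the square root:
Vp = sqrt(32429558.7453) = 5694.7 m/s

5694.7


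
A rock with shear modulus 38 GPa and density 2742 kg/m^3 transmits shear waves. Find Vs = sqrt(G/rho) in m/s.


Convert G to Pa: G = 38e9 Pa
Compute G/rho = 38e9 / 2742 = 13858497.4471
Vs = sqrt(13858497.4471) = 3722.7 m/s

3722.7


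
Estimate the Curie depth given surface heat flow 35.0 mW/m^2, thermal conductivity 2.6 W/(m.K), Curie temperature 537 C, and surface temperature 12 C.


T_Curie - T_surf = 537 - 12 = 525 C
Convert q to W/m^2: 35.0 mW/m^2 = 0.035 W/m^2
d = 525 * 2.6 / 0.035 = 39000.0 m

39000.0


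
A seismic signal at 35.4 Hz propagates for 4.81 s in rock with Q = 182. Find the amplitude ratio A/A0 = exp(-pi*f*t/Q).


pi*f*t/Q = pi*35.4*4.81/182 = 2.939184
A/A0 = exp(-2.939184) = 0.052909

0.052909


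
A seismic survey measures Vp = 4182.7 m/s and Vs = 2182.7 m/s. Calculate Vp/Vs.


Vp/Vs = 4182.7 / 2182.7
= 1.9163

1.9163


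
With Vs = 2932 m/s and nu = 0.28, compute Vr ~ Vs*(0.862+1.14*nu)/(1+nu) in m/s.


Numerator factor = 0.862 + 1.14*0.28 = 1.1812
Denominator = 1 + 0.28 = 1.28
Vr = 2932 * 1.1812 / 1.28 = 2705.69 m/s

2705.69


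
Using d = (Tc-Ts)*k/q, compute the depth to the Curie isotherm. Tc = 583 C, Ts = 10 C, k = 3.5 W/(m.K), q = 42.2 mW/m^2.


T_Curie - T_surf = 583 - 10 = 573 C
Convert q to W/m^2: 42.2 mW/m^2 = 0.0422 W/m^2
d = 573 * 3.5 / 0.0422 = 47523.7 m

47523.7


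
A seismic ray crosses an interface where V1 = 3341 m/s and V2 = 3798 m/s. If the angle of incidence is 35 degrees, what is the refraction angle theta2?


sin(theta1) = sin(35 deg) = 0.573576
sin(theta2) = V2/V1 * sin(theta1) = 3798/3341 * 0.573576 = 0.652033
theta2 = arcsin(0.652033) = 40.6951 degrees

40.6951


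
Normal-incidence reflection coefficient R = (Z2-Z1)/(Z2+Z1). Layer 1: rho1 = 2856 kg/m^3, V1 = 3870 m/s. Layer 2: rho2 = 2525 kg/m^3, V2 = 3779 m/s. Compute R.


Z1 = 2856 * 3870 = 11052720
Z2 = 2525 * 3779 = 9541975
R = (9541975 - 11052720) / (9541975 + 11052720) = -1510745 / 20594695 = -0.0734

-0.0734


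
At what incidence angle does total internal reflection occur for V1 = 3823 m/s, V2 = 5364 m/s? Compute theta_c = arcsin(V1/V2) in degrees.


V1/V2 = 3823/5364 = 0.712714
theta_c = arcsin(0.712714) = 45.4562 degrees

45.4562


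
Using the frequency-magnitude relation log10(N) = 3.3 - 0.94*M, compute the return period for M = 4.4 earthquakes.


log10(N) = 3.3 - 0.94*4.4 = -0.836
N = 10^-0.836 = 0.145881
T = 1/N = 1/0.145881 = 6.8549 years

6.8549


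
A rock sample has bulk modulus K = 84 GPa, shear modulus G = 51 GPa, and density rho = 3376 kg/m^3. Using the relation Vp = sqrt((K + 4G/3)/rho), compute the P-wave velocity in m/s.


First compute the effective modulus:
K + 4G/3 = 84e9 + 4*51e9/3 = 152000000000.0 Pa
Then divide by density:
152000000000.0 / 3376 = 45023696.6825 Pa/(kg/m^3)
Take the square root:
Vp = sqrt(45023696.6825) = 6709.97 m/s

6709.97


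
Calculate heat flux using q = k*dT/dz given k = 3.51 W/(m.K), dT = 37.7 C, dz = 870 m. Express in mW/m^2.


q = k * dT / dz * 1000
= 3.51 * 37.7 / 870 * 1000
= 0.1521 * 1000
= 152.1 mW/m^2

152.1


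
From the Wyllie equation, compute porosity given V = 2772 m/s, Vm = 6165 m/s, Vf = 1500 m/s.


1/V - 1/Vm = 1/2772 - 1/6165 = 0.00019854
1/Vf - 1/Vm = 1/1500 - 1/6165 = 0.00050446
phi = 0.00019854 / 0.00050446 = 0.3936

0.3936


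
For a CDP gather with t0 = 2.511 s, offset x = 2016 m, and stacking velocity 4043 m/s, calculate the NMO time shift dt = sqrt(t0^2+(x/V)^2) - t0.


x/Vnmo = 2016/4043 = 0.49864
(x/Vnmo)^2 = 0.248641
t0^2 = 6.305121
sqrt(6.305121 + 0.248641) = 2.560032
dt = 2.560032 - 2.511 = 0.049032

0.049032


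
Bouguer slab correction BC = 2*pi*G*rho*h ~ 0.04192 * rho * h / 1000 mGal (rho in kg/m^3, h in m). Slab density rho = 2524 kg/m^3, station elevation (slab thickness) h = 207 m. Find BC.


BC = 0.04192 * rho * h / 1000
= 0.04192 * 2524 * 207 / 1000
= 21.9019 mGal

21.9019


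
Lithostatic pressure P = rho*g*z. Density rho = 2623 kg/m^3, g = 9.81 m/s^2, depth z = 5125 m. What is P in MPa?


P = rho * g * z / 1e6
= 2623 * 9.81 * 5125 / 1e6
= 131874603.75 / 1e6
= 131.8746 MPa

131.8746


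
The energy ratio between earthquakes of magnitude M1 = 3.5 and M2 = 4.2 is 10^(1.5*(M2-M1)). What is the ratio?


M2 - M1 = 4.2 - 3.5 = 0.7
1.5 * 0.7 = 1.05
ratio = 10^1.05 = 11.22

11.22


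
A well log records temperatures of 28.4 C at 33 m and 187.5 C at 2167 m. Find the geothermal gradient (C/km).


dT = 187.5 - 28.4 = 159.1 C
dz = 2167 - 33 = 2134 m
gradient = dT/dz * 1000 = 159.1/2134 * 1000 = 74.5548 C/km

74.5548


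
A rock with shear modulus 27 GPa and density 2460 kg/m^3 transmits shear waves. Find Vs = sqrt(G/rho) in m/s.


Convert G to Pa: G = 27e9 Pa
Compute G/rho = 27e9 / 2460 = 10975609.7561
Vs = sqrt(10975609.7561) = 3312.95 m/s

3312.95


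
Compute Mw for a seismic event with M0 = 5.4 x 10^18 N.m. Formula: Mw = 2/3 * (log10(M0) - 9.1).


log10(M0) = log10(5.4 x 10^18) = 18.7324
Mw = 2/3 * (18.7324 - 9.1)
= 2/3 * 9.6324
= 6.42

6.42


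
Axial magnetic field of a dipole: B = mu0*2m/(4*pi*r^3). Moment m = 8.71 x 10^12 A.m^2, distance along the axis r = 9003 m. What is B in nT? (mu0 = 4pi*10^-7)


m = 8.71 x 10^12 = 8710000000000 A.m^2
2m = 17420000000000 A.m^2
r^3 = 9003^3 = 729729243027
B = (4pi*10^-7) * 17420000000000 / (4*pi * 729729243027) * 1e9
= 21890617.610214 / 9170048116013.06 * 1e9
= 2387.1868 nT

2387.1868


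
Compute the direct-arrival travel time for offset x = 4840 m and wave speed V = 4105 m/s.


t = x / V
= 4840 / 4105
= 1.179 s

1.179


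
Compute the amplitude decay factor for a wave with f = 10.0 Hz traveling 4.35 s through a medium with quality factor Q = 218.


pi*f*t/Q = pi*10.0*4.35/218 = 0.626877
A/A0 = exp(-0.626877) = 0.534257

0.534257


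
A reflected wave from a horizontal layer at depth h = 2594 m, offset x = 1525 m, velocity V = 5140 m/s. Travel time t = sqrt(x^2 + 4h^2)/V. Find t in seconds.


x^2 + 4h^2 = 1525^2 + 4*2594^2 = 2325625 + 26915344 = 29240969
sqrt(29240969) = 5407.4919
t = 5407.4919 / 5140 = 1.052 s

1.052


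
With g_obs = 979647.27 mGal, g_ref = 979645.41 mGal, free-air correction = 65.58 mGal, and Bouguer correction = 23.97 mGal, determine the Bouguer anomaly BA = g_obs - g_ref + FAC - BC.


BA = g_obs - g_ref + FAC - BC
= 979647.27 - 979645.41 + 65.58 - 23.97
= 43.47 mGal

43.47


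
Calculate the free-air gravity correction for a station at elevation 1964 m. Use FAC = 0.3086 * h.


FAC = 0.3086 * h
= 0.3086 * 1964
= 606.0904 mGal

606.0904


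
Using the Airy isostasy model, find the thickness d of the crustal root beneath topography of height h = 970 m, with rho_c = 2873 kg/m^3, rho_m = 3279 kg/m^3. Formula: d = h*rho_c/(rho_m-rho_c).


rho_m - rho_c = 3279 - 2873 = 406
d = 970 * 2873 / 406
= 2786810 / 406
= 6864.06 m

6864.06


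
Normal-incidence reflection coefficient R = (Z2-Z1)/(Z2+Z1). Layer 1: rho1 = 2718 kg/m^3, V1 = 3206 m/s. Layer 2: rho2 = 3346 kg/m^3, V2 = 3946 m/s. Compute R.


Z1 = 2718 * 3206 = 8713908
Z2 = 3346 * 3946 = 13203316
R = (13203316 - 8713908) / (13203316 + 8713908) = 4489408 / 21917224 = 0.2048

0.2048


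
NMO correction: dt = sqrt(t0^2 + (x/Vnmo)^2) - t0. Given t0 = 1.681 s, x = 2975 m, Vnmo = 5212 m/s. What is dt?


x/Vnmo = 2975/5212 = 0.570798
(x/Vnmo)^2 = 0.325811
t0^2 = 2.825761
sqrt(2.825761 + 0.325811) = 1.775267
dt = 1.775267 - 1.681 = 0.094267

0.094267


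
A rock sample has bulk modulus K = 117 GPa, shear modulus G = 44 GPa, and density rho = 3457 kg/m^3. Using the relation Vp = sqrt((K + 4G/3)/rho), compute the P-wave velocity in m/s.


First compute the effective modulus:
K + 4G/3 = 117e9 + 4*44e9/3 = 175666666666.67 Pa
Then divide by density:
175666666666.67 / 3457 = 50814771.9603 Pa/(kg/m^3)
Take the square root:
Vp = sqrt(50814771.9603) = 7128.45 m/s

7128.45


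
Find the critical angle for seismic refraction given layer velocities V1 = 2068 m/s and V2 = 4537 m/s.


V1/V2 = 2068/4537 = 0.455808
theta_c = arcsin(0.455808) = 27.1169 degrees

27.1169


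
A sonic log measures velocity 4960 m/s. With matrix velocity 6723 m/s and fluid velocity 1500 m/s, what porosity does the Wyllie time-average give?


1/V - 1/Vm = 1/4960 - 1/6723 = 5.287e-05
1/Vf - 1/Vm = 1/1500 - 1/6723 = 0.00051792
phi = 5.287e-05 / 0.00051792 = 0.1021

0.1021


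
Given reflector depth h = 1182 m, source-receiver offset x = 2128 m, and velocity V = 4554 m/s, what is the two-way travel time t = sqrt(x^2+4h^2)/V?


x^2 + 4h^2 = 2128^2 + 4*1182^2 = 4528384 + 5588496 = 10116880
sqrt(10116880) = 3180.7043
t = 3180.7043 / 4554 = 0.6984 s

0.6984


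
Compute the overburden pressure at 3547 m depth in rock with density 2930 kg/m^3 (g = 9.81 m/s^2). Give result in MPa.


P = rho * g * z / 1e6
= 2930 * 9.81 * 3547 / 1e6
= 101952485.1 / 1e6
= 101.9525 MPa

101.9525


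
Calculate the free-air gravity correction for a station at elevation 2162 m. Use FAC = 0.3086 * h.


FAC = 0.3086 * h
= 0.3086 * 2162
= 667.1932 mGal

667.1932


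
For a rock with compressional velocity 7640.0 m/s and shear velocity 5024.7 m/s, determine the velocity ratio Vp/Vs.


Vp/Vs = 7640.0 / 5024.7
= 1.5205

1.5205


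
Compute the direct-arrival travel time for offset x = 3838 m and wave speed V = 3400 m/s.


t = x / V
= 3838 / 3400
= 1.1288 s

1.1288


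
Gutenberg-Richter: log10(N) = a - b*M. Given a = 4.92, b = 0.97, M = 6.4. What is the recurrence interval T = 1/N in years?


log10(N) = 4.92 - 0.97*6.4 = -1.288
N = 10^-1.288 = 0.051523
T = 1/N = 1/0.051523 = 19.4089 years

19.4089


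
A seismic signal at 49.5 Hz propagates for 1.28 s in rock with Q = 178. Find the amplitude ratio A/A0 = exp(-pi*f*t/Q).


pi*f*t/Q = pi*49.5*1.28/178 = 1.118266
A/A0 = exp(-1.118266) = 0.326846

0.326846


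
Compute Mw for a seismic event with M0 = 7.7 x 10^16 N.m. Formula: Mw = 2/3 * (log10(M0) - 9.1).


log10(M0) = log10(7.7 x 10^16) = 16.8865
Mw = 2/3 * (16.8865 - 9.1)
= 2/3 * 7.7865
= 5.19

5.19


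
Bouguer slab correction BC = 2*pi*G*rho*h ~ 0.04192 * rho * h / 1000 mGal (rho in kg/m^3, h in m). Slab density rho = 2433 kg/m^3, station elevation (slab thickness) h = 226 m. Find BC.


BC = 0.04192 * rho * h / 1000
= 0.04192 * 2433 * 226 / 1000
= 23.05 mGal

23.05


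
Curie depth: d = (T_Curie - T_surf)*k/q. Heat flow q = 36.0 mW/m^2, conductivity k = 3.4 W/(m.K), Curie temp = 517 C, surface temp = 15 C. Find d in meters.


T_Curie - T_surf = 517 - 15 = 502 C
Convert q to W/m^2: 36.0 mW/m^2 = 0.036 W/m^2
d = 502 * 3.4 / 0.036 = 47411.11 m

47411.11


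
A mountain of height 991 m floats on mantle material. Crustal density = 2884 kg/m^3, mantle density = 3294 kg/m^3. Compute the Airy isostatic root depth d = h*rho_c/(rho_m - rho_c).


rho_m - rho_c = 3294 - 2884 = 410
d = 991 * 2884 / 410
= 2858044 / 410
= 6970.84 m

6970.84


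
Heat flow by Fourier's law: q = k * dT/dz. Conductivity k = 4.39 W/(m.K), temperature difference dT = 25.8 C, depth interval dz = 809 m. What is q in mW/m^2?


q = k * dT / dz * 1000
= 4.39 * 25.8 / 809 * 1000
= 0.140002 * 1000
= 140.0025 mW/m^2

140.0025


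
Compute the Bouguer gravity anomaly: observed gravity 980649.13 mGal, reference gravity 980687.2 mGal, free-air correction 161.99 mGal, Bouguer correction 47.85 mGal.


BA = g_obs - g_ref + FAC - BC
= 980649.13 - 980687.2 + 161.99 - 47.85
= 76.07 mGal

76.07


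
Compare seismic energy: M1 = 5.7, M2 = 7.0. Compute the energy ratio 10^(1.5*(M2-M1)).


M2 - M1 = 7.0 - 5.7 = 1.3
1.5 * 1.3 = 1.95
ratio = 10^1.95 = 89.13

89.13


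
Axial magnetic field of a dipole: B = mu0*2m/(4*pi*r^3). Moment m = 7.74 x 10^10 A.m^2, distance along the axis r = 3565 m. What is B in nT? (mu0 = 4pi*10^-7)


m = 7.74 x 10^10 = 77400000000 A.m^2
2m = 154800000000 A.m^2
r^3 = 3565^3 = 45308387125
B = (4pi*10^-7) * 154800000000 / (4*pi * 45308387125) * 1e9
= 194527.41711 / 569361984551.61 * 1e9
= 341.6586 nT

341.6586


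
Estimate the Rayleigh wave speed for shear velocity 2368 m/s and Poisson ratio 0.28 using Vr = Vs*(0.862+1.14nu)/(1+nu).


Numerator factor = 0.862 + 1.14*0.28 = 1.1812
Denominator = 1 + 0.28 = 1.28
Vr = 2368 * 1.1812 / 1.28 = 2185.22 m/s

2185.22


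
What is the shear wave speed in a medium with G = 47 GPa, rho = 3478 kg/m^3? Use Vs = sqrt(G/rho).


Convert G to Pa: G = 47e9 Pa
Compute G/rho = 47e9 / 3478 = 13513513.5135
Vs = sqrt(13513513.5135) = 3676.07 m/s

3676.07


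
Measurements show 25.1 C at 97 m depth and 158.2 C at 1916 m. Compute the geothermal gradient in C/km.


dT = 158.2 - 25.1 = 133.1 C
dz = 1916 - 97 = 1819 m
gradient = dT/dz * 1000 = 133.1/1819 * 1000 = 73.1721 C/km

73.1721


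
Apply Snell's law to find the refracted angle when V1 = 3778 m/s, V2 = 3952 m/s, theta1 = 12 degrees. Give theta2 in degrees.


sin(theta1) = sin(12 deg) = 0.207912
sin(theta2) = V2/V1 * sin(theta1) = 3952/3778 * 0.207912 = 0.217487
theta2 = arcsin(0.217487) = 12.5615 degrees

12.5615


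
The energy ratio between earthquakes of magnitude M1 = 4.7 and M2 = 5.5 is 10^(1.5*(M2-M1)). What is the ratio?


M2 - M1 = 5.5 - 4.7 = 0.8
1.5 * 0.8 = 1.2
ratio = 10^1.2 = 15.85

15.85


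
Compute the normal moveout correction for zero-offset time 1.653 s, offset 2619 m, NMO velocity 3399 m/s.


x/Vnmo = 2619/3399 = 0.770521
(x/Vnmo)^2 = 0.593702
t0^2 = 2.732409
sqrt(2.732409 + 0.593702) = 1.823763
dt = 1.823763 - 1.653 = 0.170763

0.170763


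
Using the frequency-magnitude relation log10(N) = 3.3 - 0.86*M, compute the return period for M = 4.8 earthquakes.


log10(N) = 3.3 - 0.86*4.8 = -0.828
N = 10^-0.828 = 0.148594
T = 1/N = 1/0.148594 = 6.7298 years

6.7298


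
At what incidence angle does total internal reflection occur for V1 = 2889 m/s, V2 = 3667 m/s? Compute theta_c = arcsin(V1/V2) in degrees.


V1/V2 = 2889/3667 = 0.787837
theta_c = arcsin(0.787837) = 51.9839 degrees

51.9839


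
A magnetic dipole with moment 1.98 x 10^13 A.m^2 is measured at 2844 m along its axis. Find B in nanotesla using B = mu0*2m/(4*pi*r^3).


m = 1.98 x 10^13 = 19800000000000 A.m^2
2m = 39600000000000 A.m^2
r^3 = 2844^3 = 23003227584
B = (4pi*10^-7) * 39600000000000 / (4*pi * 23003227584) * 1e9
= 49762827.632862 / 289067083146.99 * 1e9
= 172149.7553 nT

172149.7553


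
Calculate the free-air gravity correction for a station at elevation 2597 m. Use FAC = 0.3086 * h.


FAC = 0.3086 * h
= 0.3086 * 2597
= 801.4342 mGal

801.4342


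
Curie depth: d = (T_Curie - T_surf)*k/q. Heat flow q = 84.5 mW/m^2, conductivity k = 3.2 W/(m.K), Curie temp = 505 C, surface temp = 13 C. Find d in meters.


T_Curie - T_surf = 505 - 13 = 492 C
Convert q to W/m^2: 84.5 mW/m^2 = 0.0845 W/m^2
d = 492 * 3.2 / 0.0845 = 18631.95 m

18631.95


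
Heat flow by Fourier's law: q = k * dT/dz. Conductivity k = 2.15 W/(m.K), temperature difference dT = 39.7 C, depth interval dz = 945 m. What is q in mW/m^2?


q = k * dT / dz * 1000
= 2.15 * 39.7 / 945 * 1000
= 0.090323 * 1000
= 90.3228 mW/m^2

90.3228


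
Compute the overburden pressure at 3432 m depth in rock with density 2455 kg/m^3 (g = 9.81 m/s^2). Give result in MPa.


P = rho * g * z / 1e6
= 2455 * 9.81 * 3432 / 1e6
= 82654743.6 / 1e6
= 82.6547 MPa

82.6547


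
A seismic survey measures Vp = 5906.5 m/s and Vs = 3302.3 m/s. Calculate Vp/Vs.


Vp/Vs = 5906.5 / 3302.3
= 1.7886

1.7886


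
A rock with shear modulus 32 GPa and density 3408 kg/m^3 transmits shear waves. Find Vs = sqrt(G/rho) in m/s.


Convert G to Pa: G = 32e9 Pa
Compute G/rho = 32e9 / 3408 = 9389671.3615
Vs = sqrt(9389671.3615) = 3064.26 m/s

3064.26


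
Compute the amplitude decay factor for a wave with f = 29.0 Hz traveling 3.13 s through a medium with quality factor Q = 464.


pi*f*t/Q = pi*29.0*3.13/464 = 0.614574
A/A0 = exp(-0.614574) = 0.540871

0.540871


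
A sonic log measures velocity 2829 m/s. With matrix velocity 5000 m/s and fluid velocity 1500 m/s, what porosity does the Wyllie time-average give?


1/V - 1/Vm = 1/2829 - 1/5000 = 0.00015348
1/Vf - 1/Vm = 1/1500 - 1/5000 = 0.00046667
phi = 0.00015348 / 0.00046667 = 0.3289

0.3289


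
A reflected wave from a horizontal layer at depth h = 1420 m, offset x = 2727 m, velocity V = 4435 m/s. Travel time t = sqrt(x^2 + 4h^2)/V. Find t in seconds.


x^2 + 4h^2 = 2727^2 + 4*1420^2 = 7436529 + 8065600 = 15502129
sqrt(15502129) = 3937.2743
t = 3937.2743 / 4435 = 0.8878 s

0.8878


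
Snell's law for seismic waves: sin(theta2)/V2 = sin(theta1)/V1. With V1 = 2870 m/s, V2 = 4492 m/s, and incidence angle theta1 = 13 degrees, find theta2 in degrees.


sin(theta1) = sin(13 deg) = 0.224951
sin(theta2) = V2/V1 * sin(theta1) = 4492/2870 * 0.224951 = 0.352084
theta2 = arcsin(0.352084) = 20.6148 degrees

20.6148


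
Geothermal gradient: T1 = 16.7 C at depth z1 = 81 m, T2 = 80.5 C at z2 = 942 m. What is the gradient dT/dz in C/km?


dT = 80.5 - 16.7 = 63.8 C
dz = 942 - 81 = 861 m
gradient = dT/dz * 1000 = 63.8/861 * 1000 = 74.0999 C/km

74.0999


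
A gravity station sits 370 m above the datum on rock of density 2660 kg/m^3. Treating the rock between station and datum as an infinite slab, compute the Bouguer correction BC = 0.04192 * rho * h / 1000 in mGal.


BC = 0.04192 * rho * h / 1000
= 0.04192 * 2660 * 370 / 1000
= 41.2577 mGal

41.2577


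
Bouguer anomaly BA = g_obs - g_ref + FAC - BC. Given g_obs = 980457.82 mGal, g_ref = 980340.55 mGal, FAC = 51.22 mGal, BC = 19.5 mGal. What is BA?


BA = g_obs - g_ref + FAC - BC
= 980457.82 - 980340.55 + 51.22 - 19.5
= 148.99 mGal

148.99


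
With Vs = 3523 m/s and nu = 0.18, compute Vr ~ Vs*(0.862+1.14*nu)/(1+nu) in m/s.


Numerator factor = 0.862 + 1.14*0.18 = 1.0672
Denominator = 1 + 0.18 = 1.18
Vr = 3523 * 1.0672 / 1.18 = 3186.23 m/s

3186.23


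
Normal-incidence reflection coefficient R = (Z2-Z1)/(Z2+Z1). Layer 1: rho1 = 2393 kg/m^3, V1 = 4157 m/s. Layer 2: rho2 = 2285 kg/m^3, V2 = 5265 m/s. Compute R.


Z1 = 2393 * 4157 = 9947701
Z2 = 2285 * 5265 = 12030525
R = (12030525 - 9947701) / (12030525 + 9947701) = 2082824 / 21978226 = 0.0948

0.0948


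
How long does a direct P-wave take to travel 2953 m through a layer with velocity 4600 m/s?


t = x / V
= 2953 / 4600
= 0.642 s

0.642


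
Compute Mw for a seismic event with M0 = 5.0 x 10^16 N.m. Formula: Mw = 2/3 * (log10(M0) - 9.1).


log10(M0) = log10(5.0 x 10^16) = 16.699
Mw = 2/3 * (16.699 - 9.1)
= 2/3 * 7.599
= 5.07

5.07


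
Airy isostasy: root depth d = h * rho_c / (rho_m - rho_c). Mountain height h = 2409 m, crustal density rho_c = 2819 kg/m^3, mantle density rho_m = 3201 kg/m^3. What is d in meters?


rho_m - rho_c = 3201 - 2819 = 382
d = 2409 * 2819 / 382
= 6790971 / 382
= 17777.41 m

17777.41


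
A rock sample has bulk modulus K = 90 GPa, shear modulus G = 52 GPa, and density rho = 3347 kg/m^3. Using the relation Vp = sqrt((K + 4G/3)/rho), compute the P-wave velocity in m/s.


First compute the effective modulus:
K + 4G/3 = 90e9 + 4*52e9/3 = 159333333333.33 Pa
Then divide by density:
159333333333.33 / 3347 = 47604820.237 Pa/(kg/m^3)
Take the square root:
Vp = sqrt(47604820.237) = 6899.62 m/s

6899.62


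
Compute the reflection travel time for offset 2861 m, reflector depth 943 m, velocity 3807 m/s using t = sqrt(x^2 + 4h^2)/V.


x^2 + 4h^2 = 2861^2 + 4*943^2 = 8185321 + 3556996 = 11742317
sqrt(11742317) = 3426.7064
t = 3426.7064 / 3807 = 0.9001 s

0.9001


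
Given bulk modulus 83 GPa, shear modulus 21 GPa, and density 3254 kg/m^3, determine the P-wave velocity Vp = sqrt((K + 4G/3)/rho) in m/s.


First compute the effective modulus:
K + 4G/3 = 83e9 + 4*21e9/3 = 111000000000.0 Pa
Then divide by density:
111000000000.0 / 3254 = 34111862.3233 Pa/(kg/m^3)
Take the square root:
Vp = sqrt(34111862.3233) = 5840.54 m/s

5840.54


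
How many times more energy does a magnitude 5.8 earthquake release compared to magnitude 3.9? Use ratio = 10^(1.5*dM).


M2 - M1 = 5.8 - 3.9 = 1.9
1.5 * 1.9 = 2.85
ratio = 10^2.85 = 707.95

707.95


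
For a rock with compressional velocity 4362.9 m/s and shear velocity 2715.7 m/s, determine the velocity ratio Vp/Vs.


Vp/Vs = 4362.9 / 2715.7
= 1.6065

1.6065


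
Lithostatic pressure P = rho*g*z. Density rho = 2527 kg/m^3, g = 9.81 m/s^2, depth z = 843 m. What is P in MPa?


P = rho * g * z / 1e6
= 2527 * 9.81 * 843 / 1e6
= 20897860.41 / 1e6
= 20.8979 MPa

20.8979


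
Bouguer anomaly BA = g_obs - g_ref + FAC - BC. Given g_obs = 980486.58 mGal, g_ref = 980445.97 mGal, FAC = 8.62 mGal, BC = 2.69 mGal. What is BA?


BA = g_obs - g_ref + FAC - BC
= 980486.58 - 980445.97 + 8.62 - 2.69
= 46.54 mGal

46.54


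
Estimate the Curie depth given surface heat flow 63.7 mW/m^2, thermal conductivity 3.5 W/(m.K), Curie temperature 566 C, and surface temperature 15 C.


T_Curie - T_surf = 566 - 15 = 551 C
Convert q to W/m^2: 63.7 mW/m^2 = 0.0637 W/m^2
d = 551 * 3.5 / 0.0637 = 30274.73 m

30274.73


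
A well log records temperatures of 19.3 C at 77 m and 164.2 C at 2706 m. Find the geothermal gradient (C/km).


dT = 164.2 - 19.3 = 144.9 C
dz = 2706 - 77 = 2629 m
gradient = dT/dz * 1000 = 144.9/2629 * 1000 = 55.116 C/km

55.116


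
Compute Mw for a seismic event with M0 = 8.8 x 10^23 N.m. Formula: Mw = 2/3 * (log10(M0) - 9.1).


log10(M0) = log10(8.8 x 10^23) = 23.9445
Mw = 2/3 * (23.9445 - 9.1)
= 2/3 * 14.8445
= 9.9

9.9


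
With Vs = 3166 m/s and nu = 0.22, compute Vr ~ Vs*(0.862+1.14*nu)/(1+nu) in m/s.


Numerator factor = 0.862 + 1.14*0.22 = 1.1128
Denominator = 1 + 0.22 = 1.22
Vr = 3166 * 1.1128 / 1.22 = 2887.81 m/s

2887.81


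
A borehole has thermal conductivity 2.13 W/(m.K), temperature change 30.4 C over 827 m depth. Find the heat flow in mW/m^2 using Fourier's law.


q = k * dT / dz * 1000
= 2.13 * 30.4 / 827 * 1000
= 0.078297 * 1000
= 78.2975 mW/m^2

78.2975


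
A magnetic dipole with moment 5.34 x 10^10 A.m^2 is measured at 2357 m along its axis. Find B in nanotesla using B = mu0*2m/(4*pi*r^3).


m = 5.34 x 10^10 = 53400000000 A.m^2
2m = 106800000000 A.m^2
r^3 = 2357^3 = 13094193293
B = (4pi*10^-7) * 106800000000 / (4*pi * 13094193293) * 1e9
= 134208.838161 / 164546485815.89 * 1e9
= 815.6287 nT

815.6287


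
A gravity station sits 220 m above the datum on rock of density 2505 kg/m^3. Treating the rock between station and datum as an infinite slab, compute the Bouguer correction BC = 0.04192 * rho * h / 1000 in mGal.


BC = 0.04192 * rho * h / 1000
= 0.04192 * 2505 * 220 / 1000
= 23.1021 mGal

23.1021


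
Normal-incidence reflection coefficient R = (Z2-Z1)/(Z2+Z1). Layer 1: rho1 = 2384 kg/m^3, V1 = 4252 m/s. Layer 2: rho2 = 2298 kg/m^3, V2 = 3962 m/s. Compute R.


Z1 = 2384 * 4252 = 10136768
Z2 = 2298 * 3962 = 9104676
R = (9104676 - 10136768) / (9104676 + 10136768) = -1032092 / 19241444 = -0.0536

-0.0536


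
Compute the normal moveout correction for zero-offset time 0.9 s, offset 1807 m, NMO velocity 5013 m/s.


x/Vnmo = 1807/5013 = 0.360463
(x/Vnmo)^2 = 0.129933
t0^2 = 0.81
sqrt(0.81 + 0.129933) = 0.969502
dt = 0.969502 - 0.9 = 0.069502

0.069502


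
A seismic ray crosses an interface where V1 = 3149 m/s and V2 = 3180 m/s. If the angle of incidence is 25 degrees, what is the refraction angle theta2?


sin(theta1) = sin(25 deg) = 0.422618
sin(theta2) = V2/V1 * sin(theta1) = 3180/3149 * 0.422618 = 0.426779
theta2 = arcsin(0.426779) = 25.2633 degrees

25.2633


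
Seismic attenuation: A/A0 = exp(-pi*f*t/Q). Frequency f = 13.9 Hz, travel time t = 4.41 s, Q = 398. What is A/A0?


pi*f*t/Q = pi*13.9*4.41/398 = 0.483861
A/A0 = exp(-0.483861) = 0.616399

0.616399
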